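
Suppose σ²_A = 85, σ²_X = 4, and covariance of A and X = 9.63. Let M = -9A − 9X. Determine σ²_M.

σ²_M = 8769.06

σ²_M = a²·σ²_A + b²·σ²_X + 2ab·covariance of A and X with a = -9, b = -9.
= (-9)²·85 + (-9)²·4 + 2·(-9)·(-9)·9.63
= 6885 + 324 + 1560.06 = 8769.06.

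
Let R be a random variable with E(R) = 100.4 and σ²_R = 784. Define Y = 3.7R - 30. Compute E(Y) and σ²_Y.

E(Y) = 341.48, σ²_Y = 10732.96

Y = 3.7R - 30 is linear with a = 3.7, b = -30.
E(Y) = a·E(R) + b = 3.7·100.4 + (-30) = 341.48.
σ²_Y = a²·σ²_R = 3.7²·784 = 10732.96 (the additive constant -30 does not affect variance).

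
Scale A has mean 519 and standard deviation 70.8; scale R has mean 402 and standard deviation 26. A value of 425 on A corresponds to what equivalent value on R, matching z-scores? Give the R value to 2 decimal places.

z = (425 − 519)/70.8 ≈ -1.3277.
R = 402 + z·26 = 402 + (425 − 519)·26/70.8 ≈ 367.48.

R = 367.48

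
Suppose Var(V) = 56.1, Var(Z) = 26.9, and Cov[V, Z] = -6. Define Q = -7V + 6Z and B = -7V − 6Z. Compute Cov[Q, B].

By bilinearity, Cov[Q, B] = ac·Var(V) + bd·Var(Z) + (ad+bc)·Cov[V, Z], with a=-7, b=6, c=-7, d=-6.
ac·Var(V) = (-7)·(-7)·56.1 = 2748.9
bd·Var(Z) = 6·(-6)·26.9 = -968.4
(ad+bc)·Cov[V, Z] = (0)·(-6) = 0
Cov[Q, B] = 2748.9 + (-968.4) + 0 = 1780.5.

Cov[Q, B] = 1780.5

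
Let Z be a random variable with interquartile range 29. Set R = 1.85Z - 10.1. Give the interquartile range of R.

Under R = aZ + b, IQR(R) = |a|·IQR(Z) = |1.85|·29 = 53.65 (shifts cancel; spread scales by |a|).

IQR(R) = 53.65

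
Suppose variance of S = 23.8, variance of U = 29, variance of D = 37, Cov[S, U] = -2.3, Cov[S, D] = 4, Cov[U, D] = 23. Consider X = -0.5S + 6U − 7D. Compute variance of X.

variance of X = a²·variance of S + b²·variance of U + c²·variance of D + 2ab·Cov[S, U] + 2ac·Cov[S, D] + 2bc·Cov[U, D], with a = -0.5, b = 6, c = -7.
= 5.95 + 1044 + 1813 + 13.8 + 28 + (-1932)
= 972.75.

variance of X = 972.75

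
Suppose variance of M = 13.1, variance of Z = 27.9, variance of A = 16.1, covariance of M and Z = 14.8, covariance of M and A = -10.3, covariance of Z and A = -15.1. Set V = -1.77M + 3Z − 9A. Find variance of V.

variance of V = 1926.30699

variance of V = a²·variance of M + b²·variance of Z + c²·variance of A + 2ab·covariance of M and Z + 2ac·covariance of M and A + 2bc·covariance of Z and A, with a = -1.77, b = 3, c = -9.
= 41.04099 + 251.1 + 1304.1 + (-157.176) + (-328.158) + 815.4
= 1926.30699.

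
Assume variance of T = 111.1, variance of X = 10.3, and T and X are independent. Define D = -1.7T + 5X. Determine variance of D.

variance of D = a²·variance of T + b²·variance of X + 2ab·Cov(T, X) with a = -1.7, b = 5.
Independence gives Cov(T, X) = 0.
= (-1.7)²·111.1 + 5²·10.3 + 2·(-1.7)·5·0
= 321.079 + 257.5 + 0 = 578.579.

variance of D = 578.579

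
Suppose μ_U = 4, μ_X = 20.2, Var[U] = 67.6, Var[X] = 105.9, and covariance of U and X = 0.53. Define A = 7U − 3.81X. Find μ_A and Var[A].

μ_A = -48.962, Var[A] = 4821.38479

μ_A = 7·μ_U + (-3.81)·μ_X = 7·4 + (-3.81)·20.2 = -48.962.
Var[A] = a²·Var[U] + b²·Var[X] + 2ab·covariance of U and X with a = 7, b = -3.81.
= 7²·67.6 + (-3.81)²·105.9 + 2·7·(-3.81)·0.53
= 3312.4 + 1537.25499 + (-28.2702) = 4821.38479.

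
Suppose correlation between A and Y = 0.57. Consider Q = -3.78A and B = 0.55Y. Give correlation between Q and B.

Linear rescalings preserve |correlation|; the slopes -3.78 and 0.55 have opposite signs, so the correlation flips sign: correlation between Q and B = −correlation between A and Y = -0.57.

correlation between Q and B = -0.57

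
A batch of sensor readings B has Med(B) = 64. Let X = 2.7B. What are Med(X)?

A linear map preserves order up to sign, so Med(X) = a·Med(B) + b = 2.7·64 = 172.8.

Med(X) = 172.8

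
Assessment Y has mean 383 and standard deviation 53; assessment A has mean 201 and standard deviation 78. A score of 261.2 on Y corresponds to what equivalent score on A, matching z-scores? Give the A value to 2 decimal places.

A = 21.75

z = (261.2 − 383)/53 ≈ -2.2981.
A = 201 + z·78 = 201 + (261.2 − 383)·78/53 ≈ 21.75.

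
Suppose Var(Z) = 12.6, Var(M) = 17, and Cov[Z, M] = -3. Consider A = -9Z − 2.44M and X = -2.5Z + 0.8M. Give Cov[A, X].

By bilinearity, Cov[A, X] = ac·Var(Z) + bd·Var(M) + (ad+bc)·Cov[Z, M], with a=-9, b=-2.44, c=-2.5, d=0.8.
ac·Var(Z) = (-9)·(-2.5)·12.6 = 283.5
bd·Var(M) = (-2.44)·0.8·17 = -33.184
(ad+bc)·Cov[Z, M] = (-1.1)·(-3) = 3.3
Cov[A, X] = 283.5 + (-33.184) + 3.3 = 253.616.

Cov[A, X] = 253.616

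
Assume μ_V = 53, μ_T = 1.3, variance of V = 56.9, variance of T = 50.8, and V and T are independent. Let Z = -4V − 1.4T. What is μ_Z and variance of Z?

μ_Z = (-4)·μ_V + (-1.4)·μ_T = (-4)·53 + (-1.4)·1.3 = -213.82.
variance of Z = a²·variance of V + b²·variance of T + 2ab·Cov[V, T] with a = -4, b = -1.4.
Independence gives Cov[V, T] = 0.
= (-4)²·56.9 + (-1.4)²·50.8 + 2·(-4)·(-1.4)·0
= 910.4 + 99.568 + 0 = 1009.968.

μ_Z = -213.82, variance of Z = 1009.968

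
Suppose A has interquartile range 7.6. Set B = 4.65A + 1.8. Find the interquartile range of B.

IQR(B) = 35.34

Under B = aA + b, IQR(B) = |a|·IQR(A) = |4.65|·7.6 = 35.34 (shifts cancel; spread scales by |a|).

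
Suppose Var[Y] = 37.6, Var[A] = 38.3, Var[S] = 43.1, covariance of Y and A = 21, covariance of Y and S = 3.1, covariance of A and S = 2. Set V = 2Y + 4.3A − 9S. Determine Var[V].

Var[V] = a²·Var[Y] + b²·Var[A] + c²·Var[S] + 2ab·covariance of Y and A + 2ac·covariance of Y and S + 2bc·covariance of A and S, with a = 2, b = 4.3, c = -9.
= 150.4 + 708.167 + 3491.1 + 361.2 + (-111.6) + (-154.8)
= 4444.467.

Var[V] = 4444.467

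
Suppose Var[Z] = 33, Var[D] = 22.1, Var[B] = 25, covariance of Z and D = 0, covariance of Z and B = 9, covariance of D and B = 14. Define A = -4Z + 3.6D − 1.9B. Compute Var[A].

Var[A] = a²·Var[Z] + b²·Var[D] + c²·Var[B] + 2ab·covariance of Z and D + 2ac·covariance of Z and B + 2bc·covariance of D and B, with a = -4, b = 3.6, c = -1.9.
= 528 + 286.416 + 90.25 + 0 + 136.8 + (-191.52)
= 849.946.

Var[A] = 849.946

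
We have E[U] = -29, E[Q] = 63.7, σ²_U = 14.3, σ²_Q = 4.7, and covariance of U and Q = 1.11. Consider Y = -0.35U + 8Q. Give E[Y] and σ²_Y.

E[Y] = 519.75, σ²_Y = 296.33575

E[Y] = (-0.35)·E[U] + 8·E[Q] = (-0.35)·(-29) + 8·63.7 = 519.75.
σ²_Y = a²·σ²_U + b²·σ²_Q + 2ab·covariance of U and Q with a = -0.35, b = 8.
= (-0.35)²·14.3 + 8²·4.7 + 2·(-0.35)·8·1.11
= 1.75175 + 300.8 + (-6.216) = 296.33575.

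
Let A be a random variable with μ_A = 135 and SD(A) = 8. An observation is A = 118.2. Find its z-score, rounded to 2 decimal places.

z = (A − μ_A) / SD(A) = (118.2 − 135) / 8 = -2.10.

z = -2.10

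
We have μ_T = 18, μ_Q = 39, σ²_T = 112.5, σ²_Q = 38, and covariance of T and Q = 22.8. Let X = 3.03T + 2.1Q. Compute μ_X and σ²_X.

μ_X = 3.03·μ_T + 2.1·μ_Q = 3.03·18 + 2.1·39 = 136.44.
σ²_X = a²·σ²_T + b²·σ²_Q + 2ab·covariance of T and Q with a = 3.03, b = 2.1.
= 3.03²·112.5 + 2.1²·38 + 2·3.03·2.1·22.8
= 1032.85125 + 167.58 + 290.1528 = 1490.58405.

μ_X = 136.44, σ²_X = 1490.58405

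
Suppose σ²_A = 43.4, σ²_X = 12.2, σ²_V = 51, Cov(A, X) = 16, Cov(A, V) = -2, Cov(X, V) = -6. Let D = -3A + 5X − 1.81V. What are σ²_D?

σ²_D = a²·σ²_A + b²·σ²_X + c²·σ²_V + 2ab·Cov(A, X) + 2ac·Cov(A, V) + 2bc·Cov(X, V), with a = -3, b = 5, c = -1.81.
= 390.6 + 305 + 167.0811 + (-480) + (-21.72) + 108.6
= 469.5611.

σ²_D = 469.5611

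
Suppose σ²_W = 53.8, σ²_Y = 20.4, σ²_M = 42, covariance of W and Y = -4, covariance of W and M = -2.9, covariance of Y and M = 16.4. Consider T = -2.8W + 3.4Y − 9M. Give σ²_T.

σ²_T = a²·σ²_W + b²·σ²_Y + c²·σ²_M + 2ab·covariance of W and Y + 2ac·covariance of W and M + 2bc·covariance of Y and M, with a = -2.8, b = 3.4, c = -9.
= 421.792 + 235.824 + 3402 + 76.16 + (-146.16) + (-1003.68)
= 2985.936.

σ²_T = 2985.936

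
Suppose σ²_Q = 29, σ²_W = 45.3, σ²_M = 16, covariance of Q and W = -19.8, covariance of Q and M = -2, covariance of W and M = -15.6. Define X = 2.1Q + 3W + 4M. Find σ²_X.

σ²_X = 134.11

σ²_X = a²·σ²_Q + b²·σ²_W + c²·σ²_M + 2ab·covariance of Q and W + 2ac·covariance of Q and M + 2bc·covariance of W and M, with a = 2.1, b = 3, c = 4.
= 127.89 + 407.7 + 256 + (-249.48) + (-33.6) + (-374.4)
= 134.11.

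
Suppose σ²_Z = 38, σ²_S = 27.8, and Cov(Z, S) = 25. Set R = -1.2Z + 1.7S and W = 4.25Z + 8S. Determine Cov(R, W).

Cov(R, W) = 124.905

By bilinearity, Cov(R, W) = ac·σ²_Z + bd·σ²_S + (ad+bc)·Cov(Z, S), with a=-1.2, b=1.7, c=4.25, d=8.
ac·σ²_Z = (-1.2)·4.25·38 = -193.8
bd·σ²_S = 1.7·8·27.8 = 378.08
(ad+bc)·Cov(Z, S) = (-2.375)·25 = -59.375
Cov(R, W) = -193.8 + 378.08 + (-59.375) = 124.905.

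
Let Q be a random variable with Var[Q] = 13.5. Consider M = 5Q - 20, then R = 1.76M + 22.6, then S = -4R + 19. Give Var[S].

Var[S] = 16727.04

Var[M] = 5²·13.5 = 337.5.
Var[R] = 1.76²·337.5 = 1045.44.
Var[S] = (-4)²·1045.44 = 16727.04.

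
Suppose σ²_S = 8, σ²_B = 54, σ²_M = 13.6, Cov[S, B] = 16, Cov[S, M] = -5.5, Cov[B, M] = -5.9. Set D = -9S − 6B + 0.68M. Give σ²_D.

σ²_D = 4441.75264

σ²_D = a²·σ²_S + b²·σ²_B + c²·σ²_M + 2ab·Cov[S, B] + 2ac·Cov[S, M] + 2bc·Cov[B, M], with a = -9, b = -6, c = 0.68.
= 648 + 1944 + 6.28864 + 1728 + 67.32 + 48.144
= 4441.75264.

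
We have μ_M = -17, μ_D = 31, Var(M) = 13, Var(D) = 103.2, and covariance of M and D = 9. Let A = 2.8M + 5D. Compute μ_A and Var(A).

μ_A = 107.4, Var(A) = 2933.92

μ_A = 2.8·μ_M + 5·μ_D = 2.8·(-17) + 5·31 = 107.4.
Var(A) = a²·Var(M) + b²·Var(D) + 2ab·covariance of M and D with a = 2.8, b = 5.
= 2.8²·13 + 5²·103.2 + 2·2.8·5·9
= 101.92 + 2580 + 252 = 2933.92.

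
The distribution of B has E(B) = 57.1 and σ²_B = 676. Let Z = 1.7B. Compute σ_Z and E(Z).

Z = 1.7B is linear with a = 1.7, b = 0.
σ_B = √676 = 26.
σ_Z = |a|·σ_B = |1.7|·26 = 44.2.
E(Z) = a·E(B) + b = 1.7·57.1 = 97.07.

σ_Z = 44.2, E(Z) = 97.07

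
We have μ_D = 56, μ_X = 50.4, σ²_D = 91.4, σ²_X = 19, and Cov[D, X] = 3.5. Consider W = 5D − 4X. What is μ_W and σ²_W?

μ_W = 78.4, σ²_W = 2449

μ_W = 5·μ_D + (-4)·μ_X = 5·56 + (-4)·50.4 = 78.4.
σ²_W = a²·σ²_D + b²·σ²_X + 2ab·Cov[D, X] with a = 5, b = -4.
= 5²·91.4 + (-4)²·19 + 2·5·(-4)·3.5
= 2285 + 304 + (-140) = 2449.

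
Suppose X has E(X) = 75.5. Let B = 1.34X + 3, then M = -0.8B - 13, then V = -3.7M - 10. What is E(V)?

E(B) = 1.34·75.5 + 3 = 104.17.
E(M) = (-0.8)·104.17 + (-13) = -96.336.
E(V) = (-3.7)·(-96.336) + (-10) = 346.4432.

E(V) = 346.4432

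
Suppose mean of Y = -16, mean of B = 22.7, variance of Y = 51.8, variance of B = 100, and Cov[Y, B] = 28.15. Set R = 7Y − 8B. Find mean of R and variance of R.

mean of R = 7·mean of Y + (-8)·mean of B = 7·(-16) + (-8)·22.7 = -293.6.
variance of R = a²·variance of Y + b²·variance of B + 2ab·Cov[Y, B] with a = 7, b = -8.
= 7²·51.8 + (-8)²·100 + 2·7·(-8)·28.15
= 2538.2 + 6400 + (-3152.8) = 5785.4.

mean of R = -293.6, variance of R = 5785.4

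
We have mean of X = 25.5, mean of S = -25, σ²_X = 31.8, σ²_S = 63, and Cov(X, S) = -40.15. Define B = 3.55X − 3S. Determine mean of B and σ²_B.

mean of B = 3.55·mean of X + (-3)·mean of S = 3.55·25.5 + (-3)·(-25) = 165.525.
σ²_B = a²·σ²_X + b²·σ²_S + 2ab·Cov(X, S) with a = 3.55, b = -3.
= 3.55²·31.8 + (-3)²·63 + 2·3.55·(-3)·(-40.15)
= 400.7595 + 567 + 855.195 = 1822.9545.

mean of B = 165.525, σ²_B = 1822.9545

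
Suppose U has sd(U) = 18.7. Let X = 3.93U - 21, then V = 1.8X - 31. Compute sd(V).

sd(X) = |3.93|·18.7 = 73.491.
sd(V) = |1.8|·73.491 = 132.2838.

sd(V) = 132.2838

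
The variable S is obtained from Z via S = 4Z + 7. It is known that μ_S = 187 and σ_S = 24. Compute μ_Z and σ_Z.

From S = 4Z + 7: μ_S = a·μ_Z + b, so μ_Z = (μ_S − b)/a = (187 − 7)/4 = 45.
σ_S = |a|·σ_Z, so σ_Z = 24/|4| = 6.

μ_Z = 45, σ_Z = 6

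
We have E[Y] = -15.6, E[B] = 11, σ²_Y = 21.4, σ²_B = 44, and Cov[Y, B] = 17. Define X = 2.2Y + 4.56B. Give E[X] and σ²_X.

E[X] = 15.84, σ²_X = 1359.5824

E[X] = 2.2·E[Y] + 4.56·E[B] = 2.2·(-15.6) + 4.56·11 = 15.84.
σ²_X = a²·σ²_Y + b²·σ²_B + 2ab·Cov[Y, B] with a = 2.2, b = 4.56.
= 2.2²·21.4 + 4.56²·44 + 2·2.2·4.56·17
= 103.576 + 914.9184 + 341.088 = 1359.5824.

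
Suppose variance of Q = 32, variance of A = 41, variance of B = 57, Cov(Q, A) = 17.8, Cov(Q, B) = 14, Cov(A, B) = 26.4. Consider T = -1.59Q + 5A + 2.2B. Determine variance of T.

variance of T = 1581.6152

variance of T = a²·variance of Q + b²·variance of A + c²·variance of B + 2ab·Cov(Q, A) + 2ac·Cov(Q, B) + 2bc·Cov(A, B), with a = -1.59, b = 5, c = 2.2.
= 80.8992 + 1025 + 275.88 + (-283.02) + (-97.944) + 580.8
= 1581.6152.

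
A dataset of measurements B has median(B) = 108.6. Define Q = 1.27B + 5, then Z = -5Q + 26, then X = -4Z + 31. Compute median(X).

median(Q) = 1.27·108.6 + 5 = 142.922.
median(Z) = (-5)·142.922 + 26 = -688.61.
median(X) = (-4)·(-688.61) + 31 = 2785.44.

median(X) = 2785.44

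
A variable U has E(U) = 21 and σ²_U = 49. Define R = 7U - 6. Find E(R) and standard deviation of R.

R = 7U - 6 is linear with a = 7, b = -6.
E(R) = a·E(U) + b = 7·21 + (-6) = 141.
standard deviation of U = √49 = 7.
standard deviation of R = |a|·standard deviation of U = |7|·7 = 49.

E(R) = 141, standard deviation of R = 49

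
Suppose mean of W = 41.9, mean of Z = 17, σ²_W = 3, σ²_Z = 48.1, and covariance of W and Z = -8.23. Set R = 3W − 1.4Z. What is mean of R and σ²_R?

mean of R = 3·mean of W + (-1.4)·mean of Z = 3·41.9 + (-1.4)·17 = 101.9.
σ²_R = a²·σ²_W + b²·σ²_Z + 2ab·covariance of W and Z with a = 3, b = -1.4.
= 3²·3 + (-1.4)²·48.1 + 2·3·(-1.4)·(-8.23)
= 27 + 94.276 + 69.132 = 190.408.

mean of R = 101.9, σ²_R = 190.408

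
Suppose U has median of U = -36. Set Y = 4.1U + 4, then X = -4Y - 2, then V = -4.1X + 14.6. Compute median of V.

median of V = -2332.24

median of Y = 4.1·(-36) + 4 = -143.6.
median of X = (-4)·(-143.6) + (-2) = 572.4.
median of V = (-4.1)·572.4 + 14.6 = -2332.24.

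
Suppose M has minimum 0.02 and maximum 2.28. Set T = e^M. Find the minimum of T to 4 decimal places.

e^M is increasing on this domain, so min(T) comes from min(M) = 0.02: min(T) = exp(0.02) ≈ 1.0202.

min(T) = 1.0202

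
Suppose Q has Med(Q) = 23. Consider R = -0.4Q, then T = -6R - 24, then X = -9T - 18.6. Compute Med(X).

Med(X) = -299.4

Med(R) = (-0.4)·23 = -9.2.
Med(T) = (-6)·(-9.2) + (-24) = 31.2.
Med(X) = (-9)·31.2 + (-18.6) = -299.4.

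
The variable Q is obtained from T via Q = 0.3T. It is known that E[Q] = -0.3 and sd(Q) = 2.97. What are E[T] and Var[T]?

From Q = 0.3T: E[Q] = a·E[T] + b, so E[T] = (E[Q] − b)/a = (-0.3 − 0)/0.3 = -1.
Var[Q] = 2.97² = 8.8209.
Var[Q] = a²·Var[T], so Var[T] = 8.8209/0.3² = 98.01.

E[T] = -1, Var[T] = 98.01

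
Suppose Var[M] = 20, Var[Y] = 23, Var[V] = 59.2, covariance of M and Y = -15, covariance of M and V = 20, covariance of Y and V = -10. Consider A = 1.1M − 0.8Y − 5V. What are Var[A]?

Var[A] = 1245.32

Var[A] = a²·Var[M] + b²·Var[Y] + c²·Var[V] + 2ab·covariance of M and Y + 2ac·covariance of M and V + 2bc·covariance of Y and V, with a = 1.1, b = -0.8, c = -5.
= 24.2 + 14.72 + 1480 + 26.4 + (-220) + (-80)
= 1245.32.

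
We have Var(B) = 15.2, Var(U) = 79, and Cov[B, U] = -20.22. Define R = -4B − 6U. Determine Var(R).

Var(R) = 2116.64

Var(R) = a²·Var(B) + b²·Var(U) + 2ab·Cov[B, U] with a = -4, b = -6.
= (-4)²·15.2 + (-6)²·79 + 2·(-4)·(-6)·(-20.22)
= 243.2 + 2844 + (-970.56) = 2116.64.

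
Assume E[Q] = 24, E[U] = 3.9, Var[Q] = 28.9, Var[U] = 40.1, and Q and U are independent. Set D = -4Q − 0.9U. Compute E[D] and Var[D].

E[D] = (-4)·E[Q] + (-0.9)·E[U] = (-4)·24 + (-0.9)·3.9 = -99.51.
Var[D] = a²·Var[Q] + b²·Var[U] + 2ab·covariance of Q and U with a = -4, b = -0.9.
Independence gives covariance of Q and U = 0.
= (-4)²·28.9 + (-0.9)²·40.1 + 2·(-4)·(-0.9)·0
= 462.4 + 32.481 + 0 = 494.881.

E[D] = -99.51, Var[D] = 494.881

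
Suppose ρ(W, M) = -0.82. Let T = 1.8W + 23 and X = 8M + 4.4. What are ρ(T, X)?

ρ(T, X) = -0.82

Linear rescalings preserve correlation up to sign; here the slopes 1.8 and 8 have the same sign, so ρ(T, X) = ρ(W, M) = -0.82.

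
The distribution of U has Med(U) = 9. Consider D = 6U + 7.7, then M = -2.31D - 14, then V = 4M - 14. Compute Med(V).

Med(D) = 6·9 + 7.7 = 61.7.
Med(M) = (-2.31)·61.7 + (-14) = -156.527.
Med(V) = 4·(-156.527) + (-14) = -640.108.

Med(V) = -640.108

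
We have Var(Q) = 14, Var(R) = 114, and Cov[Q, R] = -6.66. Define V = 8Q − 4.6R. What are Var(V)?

Var(V) = a²·Var(Q) + b²·Var(R) + 2ab·Cov[Q, R] with a = 8, b = -4.6.
= 8²·14 + (-4.6)²·114 + 2·8·(-4.6)·(-6.66)
= 896 + 2412.24 + 490.176 = 3798.416.

Var(V) = 3798.416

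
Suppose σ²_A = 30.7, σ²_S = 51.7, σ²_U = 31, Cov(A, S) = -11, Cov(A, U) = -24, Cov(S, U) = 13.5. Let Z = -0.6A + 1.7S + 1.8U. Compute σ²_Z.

σ²_Z = a²·σ²_A + b²·σ²_S + c²·σ²_U + 2ab·Cov(A, S) + 2ac·Cov(A, U) + 2bc·Cov(S, U), with a = -0.6, b = 1.7, c = 1.8.
= 11.052 + 149.413 + 100.44 + 22.44 + 51.84 + 82.62
= 417.805.

σ²_Z = 417.805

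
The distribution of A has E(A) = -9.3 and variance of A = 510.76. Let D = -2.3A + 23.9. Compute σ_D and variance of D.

D = -2.3A + 23.9 is linear with a = -2.3, b = 23.9.
σ_A = √510.76 = 22.6.
σ_D = |a|·σ_A = |-2.3|·22.6 = 51.98.
variance of D = a²·variance of A = (-2.3)²·510.76 = 2701.9204 (the additive constant 23.9 does not affect variance).

σ_D = 51.98, variance of D = 2701.9204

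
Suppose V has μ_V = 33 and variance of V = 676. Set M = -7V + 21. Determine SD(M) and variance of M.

M = -7V + 21 is linear with a = -7, b = 21.
SD(V) = √676 = 26.
SD(M) = |a|·SD(V) = |-7|·26 = 182.
variance of M = a²·variance of V = (-7)²·676 = 33124 (the additive constant 21 does not affect variance).

SD(M) = 182, variance of M = 33124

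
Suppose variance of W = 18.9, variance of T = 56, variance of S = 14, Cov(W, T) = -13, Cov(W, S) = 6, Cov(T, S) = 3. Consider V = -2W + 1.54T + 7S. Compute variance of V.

variance of V = 871.1696

variance of V = a²·variance of W + b²·variance of T + c²·variance of S + 2ab·Cov(W, T) + 2ac·Cov(W, S) + 2bc·Cov(T, S), with a = -2, b = 1.54, c = 7.
= 75.6 + 132.8096 + 686 + 80.08 + (-168) + 64.68
= 871.1696.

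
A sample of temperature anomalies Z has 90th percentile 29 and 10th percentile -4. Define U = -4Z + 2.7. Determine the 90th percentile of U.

Since a = -4 < 0 the transformation is decreasing, reversing order: the 90th percentile of U corresponds to the 10th percentile of Z.
So P_{90}(U) = a·P_{10}(Z) + b = (-4)·(-4) + 2.7 = 18.7.

90th percentile of U = 18.7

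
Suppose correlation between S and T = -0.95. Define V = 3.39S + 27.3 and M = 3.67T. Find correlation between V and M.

correlation between V and M = -0.95

Linear rescalings preserve correlation up to sign; here the slopes 3.39 and 3.67 have the same sign, so correlation between V and M = correlation between S and T = -0.95.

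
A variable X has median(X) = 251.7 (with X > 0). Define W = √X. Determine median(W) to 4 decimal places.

median(W) = 15.8651

√X is monotone on this domain, so median(W) = √(251.7) ≈ 15.8651.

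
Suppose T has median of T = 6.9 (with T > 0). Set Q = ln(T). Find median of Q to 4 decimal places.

median of Q = 1.9315

ln(T) is monotone on this domain, so median of Q = ln(6.9) ≈ 1.9315.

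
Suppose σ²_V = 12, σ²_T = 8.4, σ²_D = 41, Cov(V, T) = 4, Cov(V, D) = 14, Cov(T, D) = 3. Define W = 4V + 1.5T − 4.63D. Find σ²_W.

σ²_W = a²·σ²_V + b²·σ²_T + c²·σ²_D + 2ab·Cov(V, T) + 2ac·Cov(V, D) + 2bc·Cov(T, D), with a = 4, b = 1.5, c = -4.63.
= 192 + 18.9 + 878.9129 + 48 + (-518.56) + (-41.67)
= 577.5829.

σ²_W = 577.5829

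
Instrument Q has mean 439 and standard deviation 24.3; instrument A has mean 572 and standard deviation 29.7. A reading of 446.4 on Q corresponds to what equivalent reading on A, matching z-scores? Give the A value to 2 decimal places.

z = (446.4 − 439)/24.3 ≈ 0.3045.
A = 572 + z·29.7 = 572 + (446.4 − 439)·29.7/24.3 ≈ 581.04.

A = 581.04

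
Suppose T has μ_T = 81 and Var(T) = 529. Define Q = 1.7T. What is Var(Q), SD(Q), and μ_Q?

Q = 1.7T is linear with a = 1.7, b = 0.
Var(Q) = a²·Var(T) = 1.7²·529 = 1528.81.
SD(T) = √529 = 23.
SD(Q) = |a|·SD(T) = |1.7|·23 = 39.1.
μ_Q = a·μ_T + b = 1.7·81 = 137.7.

Var(Q) = 1528.81, SD(Q) = 39.1, μ_Q = 137.7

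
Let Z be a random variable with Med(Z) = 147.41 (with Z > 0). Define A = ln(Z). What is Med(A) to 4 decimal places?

Med(A) = 4.9932

ln(Z) is monotone on this domain, so Med(A) = ln(147.41) ≈ 4.9932.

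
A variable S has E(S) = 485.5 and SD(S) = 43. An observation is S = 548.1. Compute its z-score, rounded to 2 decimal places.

z = (S − E(S)) / SD(S) = (548.1 − 485.5) / 43 ≈ 1.46.

z = 1.46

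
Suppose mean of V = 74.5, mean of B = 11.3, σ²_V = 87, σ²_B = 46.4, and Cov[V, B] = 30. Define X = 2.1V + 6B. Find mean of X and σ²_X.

mean of X = 224.25, σ²_X = 2810.07

mean of X = 2.1·mean of V + 6·mean of B = 2.1·74.5 + 6·11.3 = 224.25.
σ²_X = a²·σ²_V + b²·σ²_B + 2ab·Cov[V, B] with a = 2.1, b = 6.
= 2.1²·87 + 6²·46.4 + 2·2.1·6·30
= 383.67 + 1670.4 + 756 = 2810.07.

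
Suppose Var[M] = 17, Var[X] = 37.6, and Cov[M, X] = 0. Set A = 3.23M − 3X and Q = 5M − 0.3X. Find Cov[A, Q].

By bilinearity, Cov[A, Q] = ac·Var[M] + bd·Var[X] + (ad+bc)·Cov[M, X], with a=3.23, b=-3, c=5, d=-0.3.
ac·Var[M] = 3.23·5·17 = 274.55
bd·Var[X] = (-3)·(-0.3)·37.6 = 33.84
(ad+bc)·Cov[M, X] = (-15.969)·0 = 0
Cov[A, Q] = 274.55 + 33.84 + 0 = 308.39.

Cov[A, Q] = 308.39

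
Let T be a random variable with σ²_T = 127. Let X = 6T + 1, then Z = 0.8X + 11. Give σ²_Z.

σ²_Z = 2926.08

σ²_X = 6²·127 = 4572.
σ²_Z = 0.8²·4572 = 2926.08.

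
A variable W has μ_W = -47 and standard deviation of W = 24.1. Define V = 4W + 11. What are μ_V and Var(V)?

V = 4W + 11 is linear with a = 4, b = 11.
μ_V = a·μ_W + b = 4·(-47) + 11 = -177.
Var(W) = 24.1² = 580.81.
Var(V) = a²·Var(W) = 4²·580.81 = 9292.96 (the additive constant 11 does not affect variance).

μ_V = -177, Var(V) = 9292.96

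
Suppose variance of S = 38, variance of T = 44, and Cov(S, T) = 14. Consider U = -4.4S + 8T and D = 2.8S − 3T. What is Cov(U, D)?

By bilinearity, Cov(U, D) = ac·variance of S + bd·variance of T + (ad+bc)·Cov(S, T), with a=-4.4, b=8, c=2.8, d=-3.
ac·variance of S = (-4.4)·2.8·38 = -468.16
bd·variance of T = 8·(-3)·44 = -1056
(ad+bc)·Cov(S, T) = (35.6)·14 = 498.4
Cov(U, D) = -468.16 + (-1056) + 498.4 = -1025.76.

Cov(U, D) = -1025.76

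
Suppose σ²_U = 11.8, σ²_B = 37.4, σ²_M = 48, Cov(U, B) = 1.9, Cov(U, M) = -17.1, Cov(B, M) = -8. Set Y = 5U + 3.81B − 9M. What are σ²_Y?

σ²_Y = a²·σ²_U + b²·σ²_B + c²·σ²_M + 2ab·Cov(U, B) + 2ac·Cov(U, M) + 2bc·Cov(B, M), with a = 5, b = 3.81, c = -9.
= 295 + 542.90214 + 3888 + 72.39 + 1539 + 548.64
= 6885.93214.

σ²_Y = 6885.93214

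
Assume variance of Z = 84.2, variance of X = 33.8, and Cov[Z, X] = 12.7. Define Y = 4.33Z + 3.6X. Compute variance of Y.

variance of Y = a²·variance of Z + b²·variance of X + 2ab·Cov[Z, X] with a = 4.33, b = 3.6.
= 4.33²·84.2 + 3.6²·33.8 + 2·4.33·3.6·12.7
= 1578.65738 + 438.048 + 395.9352 = 2412.64058.

variance of Y = 2412.64058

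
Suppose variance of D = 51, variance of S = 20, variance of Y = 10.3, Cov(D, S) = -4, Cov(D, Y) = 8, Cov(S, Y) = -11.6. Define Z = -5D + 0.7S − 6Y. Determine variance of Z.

variance of Z = 2261.04

variance of Z = a²·variance of D + b²·variance of S + c²·variance of Y + 2ab·Cov(D, S) + 2ac·Cov(D, Y) + 2bc·Cov(S, Y), with a = -5, b = 0.7, c = -6.
= 1275 + 9.8 + 370.8 + 28 + 480 + 97.44
= 2261.04.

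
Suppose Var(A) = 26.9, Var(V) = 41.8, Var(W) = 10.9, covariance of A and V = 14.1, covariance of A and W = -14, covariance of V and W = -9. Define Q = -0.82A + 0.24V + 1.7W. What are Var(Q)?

Var(Q) = 78.13448

Var(Q) = a²·Var(A) + b²·Var(V) + c²·Var(W) + 2ab·covariance of A and V + 2ac·covariance of A and W + 2bc·covariance of V and W, with a = -0.82, b = 0.24, c = 1.7.
= 18.08756 + 2.40768 + 31.501 + (-5.54976) + 39.032 + (-7.344)
= 78.13448.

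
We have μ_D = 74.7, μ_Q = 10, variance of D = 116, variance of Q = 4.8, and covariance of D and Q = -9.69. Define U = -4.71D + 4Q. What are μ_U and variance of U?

μ_U = -311.837, variance of U = 3015.2748

μ_U = (-4.71)·μ_D + 4·μ_Q = (-4.71)·74.7 + 4·10 = -311.837.
variance of U = a²·variance of D + b²·variance of Q + 2ab·covariance of D and Q with a = -4.71, b = 4.
= (-4.71)²·116 + 4²·4.8 + 2·(-4.71)·4·(-9.69)
= 2573.3556 + 76.8 + 365.1192 = 3015.2748.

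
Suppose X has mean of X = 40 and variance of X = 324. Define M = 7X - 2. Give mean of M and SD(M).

M = 7X - 2 is linear with a = 7, b = -2.
mean of M = a·mean of X + b = 7·40 + (-2) = 278.
SD(X) = √324 = 18.
SD(M) = |a|·SD(X) = |7|·18 = 126.

mean of M = 278, SD(M) = 126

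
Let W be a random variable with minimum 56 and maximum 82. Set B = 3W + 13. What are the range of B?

Range(B) = 78

Range of W = 82 − 56 = 26.
Range(B) = |a|·Range(W) = |3|·26 = 78.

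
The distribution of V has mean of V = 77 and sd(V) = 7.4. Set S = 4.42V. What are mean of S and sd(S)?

mean of S = 340.34, sd(S) = 32.708

S = 4.42V is linear with a = 4.42, b = 0.
mean of S = a·mean of V + b = 4.42·77 = 340.34.
sd(S) = |a|·sd(V) = |4.42|·7.4 = 32.708.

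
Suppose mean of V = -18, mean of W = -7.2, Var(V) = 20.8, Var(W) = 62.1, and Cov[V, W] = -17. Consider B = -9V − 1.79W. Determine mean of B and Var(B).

mean of B = (-9)·mean of V + (-1.79)·mean of W = (-9)·(-18) + (-1.79)·(-7.2) = 174.888.
Var(B) = a²·Var(V) + b²·Var(W) + 2ab·Cov[V, W] with a = -9, b = -1.79.
= (-9)²·20.8 + (-1.79)²·62.1 + 2·(-9)·(-1.79)·(-17)
= 1684.8 + 198.97461 + (-547.74) = 1336.03461.

mean of B = 174.888, Var(B) = 1336.03461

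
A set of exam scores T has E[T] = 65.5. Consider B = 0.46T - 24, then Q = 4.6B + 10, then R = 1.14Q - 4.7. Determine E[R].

E[R] = 38.84572

E[B] = 0.46·65.5 + (-24) = 6.13.
E[Q] = 4.6·6.13 + 10 = 38.198.
E[R] = 1.14·38.198 + (-4.7) = 38.84572.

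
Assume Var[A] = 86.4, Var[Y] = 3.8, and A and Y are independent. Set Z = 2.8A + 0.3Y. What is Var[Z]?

Var[Z] = a²·Var[A] + b²·Var[Y] + 2ab·Cov[A, Y] with a = 2.8, b = 0.3.
Independence gives Cov[A, Y] = 0.
= 2.8²·86.4 + 0.3²·3.8 + 2·2.8·0.3·0
= 677.376 + 0.342 + 0 = 677.718.

Var[Z] = 677.718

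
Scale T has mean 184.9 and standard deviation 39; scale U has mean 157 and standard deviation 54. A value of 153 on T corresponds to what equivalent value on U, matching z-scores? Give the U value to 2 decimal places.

U = 112.83

z = (153 − 184.9)/39 ≈ -0.8179.
U = 157 + z·54 = 157 + (153 − 184.9)·54/39 ≈ 112.83.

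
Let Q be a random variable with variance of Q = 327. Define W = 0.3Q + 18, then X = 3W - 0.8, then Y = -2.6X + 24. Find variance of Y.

variance of W = 0.3²·327 = 29.43.
variance of X = 3²·29.43 = 264.87.
variance of Y = (-2.6)²·264.87 = 1790.5212.

variance of Y = 1790.5212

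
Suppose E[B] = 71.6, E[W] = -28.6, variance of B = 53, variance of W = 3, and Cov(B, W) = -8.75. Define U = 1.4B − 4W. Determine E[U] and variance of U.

E[U] = 214.64, variance of U = 249.88

E[U] = 1.4·E[B] + (-4)·E[W] = 1.4·71.6 + (-4)·(-28.6) = 214.64.
variance of U = a²·variance of B + b²·variance of W + 2ab·Cov(B, W) with a = 1.4, b = -4.
= 1.4²·53 + (-4)²·3 + 2·1.4·(-4)·(-8.75)
= 103.88 + 48 + 98 = 249.88.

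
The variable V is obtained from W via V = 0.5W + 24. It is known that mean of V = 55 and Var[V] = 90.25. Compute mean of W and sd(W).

mean of W = 62, sd(W) = 19

From V = 0.5W + 24: mean of V = a·mean of W + b, so mean of W = (mean of V − b)/a = (55 − 24)/0.5 = 62.
sd(V) = √90.25 = 9.5.
sd(V) = |a|·sd(W), so sd(W) = 9.5/|0.5| = 19.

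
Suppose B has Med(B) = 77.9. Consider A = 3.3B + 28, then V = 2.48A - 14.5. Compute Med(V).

Med(A) = 3.3·77.9 + 28 = 285.07.
Med(V) = 2.48·285.07 + (-14.5) = 692.4736.

Med(V) = 692.4736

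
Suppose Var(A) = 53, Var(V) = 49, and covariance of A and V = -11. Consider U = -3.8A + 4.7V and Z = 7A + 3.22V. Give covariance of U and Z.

covariance of U and Z = -895.538

By bilinearity, covariance of U and Z = ac·Var(A) + bd·Var(V) + (ad+bc)·covariance of A and V, with a=-3.8, b=4.7, c=7, d=3.22.
ac·Var(A) = (-3.8)·7·53 = -1409.8
bd·Var(V) = 4.7·3.22·49 = 741.566
(ad+bc)·covariance of A and V = (20.664)·(-11) = -227.304
covariance of U and Z = -1409.8 + 741.566 + (-227.304) = -895.538.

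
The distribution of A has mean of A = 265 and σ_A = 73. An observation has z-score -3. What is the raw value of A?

A = mean of A + z·σ_A = 265 + (-3)·73 = 46.

A = 46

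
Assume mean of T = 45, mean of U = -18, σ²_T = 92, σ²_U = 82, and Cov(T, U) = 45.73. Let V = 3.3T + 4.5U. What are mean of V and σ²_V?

mean of V = 3.3·mean of T + 4.5·mean of U = 3.3·45 + 4.5·(-18) = 67.5.
σ²_V = a²·σ²_T + b²·σ²_U + 2ab·Cov(T, U) with a = 3.3, b = 4.5.
= 3.3²·92 + 4.5²·82 + 2·3.3·4.5·45.73
= 1001.88 + 1660.5 + 1358.181 = 4020.561.

mean of V = 67.5, σ²_V = 4020.561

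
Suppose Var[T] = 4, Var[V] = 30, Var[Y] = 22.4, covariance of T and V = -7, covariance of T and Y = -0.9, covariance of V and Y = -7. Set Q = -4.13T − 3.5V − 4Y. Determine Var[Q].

Var[Q] = a²·Var[T] + b²·Var[V] + c²·Var[Y] + 2ab·covariance of T and V + 2ac·covariance of T and Y + 2bc·covariance of V and Y, with a = -4.13, b = -3.5, c = -4.
= 68.2276 + 367.5 + 358.4 + (-202.37) + (-29.736) + (-196)
= 366.0216.

Var[Q] = 366.0216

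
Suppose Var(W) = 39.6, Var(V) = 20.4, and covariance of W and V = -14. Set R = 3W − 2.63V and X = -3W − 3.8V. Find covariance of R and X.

covariance of R and X = -103.3824

By bilinearity, covariance of R and X = ac·Var(W) + bd·Var(V) + (ad+bc)·covariance of W and V, with a=3, b=-2.63, c=-3, d=-3.8.
ac·Var(W) = 3·(-3)·39.6 = -356.4
bd·Var(V) = (-2.63)·(-3.8)·20.4 = 203.8776
(ad+bc)·covariance of W and V = (-3.51)·(-14) = 49.14
covariance of R and X = -356.4 + 203.8776 + 49.14 = -103.3824.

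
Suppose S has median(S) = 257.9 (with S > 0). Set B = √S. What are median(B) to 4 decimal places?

√S is monotone on this domain, so median(B) = √(257.9) ≈ 16.0593.

median(B) = 16.0593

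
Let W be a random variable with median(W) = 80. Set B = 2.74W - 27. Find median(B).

median(B) = 192.2

A linear map preserves order up to sign, so median(B) = a·median(W) + b = 2.74·80 + (-27) = 192.2.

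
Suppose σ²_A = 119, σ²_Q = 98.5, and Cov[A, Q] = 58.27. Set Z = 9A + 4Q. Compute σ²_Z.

σ²_Z = 15410.44

σ²_Z = a²·σ²_A + b²·σ²_Q + 2ab·Cov[A, Q] with a = 9, b = 4.
= 9²·119 + 4²·98.5 + 2·9·4·58.27
= 9639 + 1576 + 4195.44 = 15410.44.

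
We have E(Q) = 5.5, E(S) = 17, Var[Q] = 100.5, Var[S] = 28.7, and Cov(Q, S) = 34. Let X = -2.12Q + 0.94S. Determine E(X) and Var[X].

E(X) = (-2.12)·E(Q) + 0.94·E(S) = (-2.12)·5.5 + 0.94·17 = 4.32.
Var[X] = a²·Var[Q] + b²·Var[S] + 2ab·Cov(Q, S) with a = -2.12, b = 0.94.
= (-2.12)²·100.5 + 0.94²·28.7 + 2·(-2.12)·0.94·34
= 451.6872 + 25.35932 + (-135.5104) = 341.53612.

E(X) = 4.32, Var[X] = 341.53612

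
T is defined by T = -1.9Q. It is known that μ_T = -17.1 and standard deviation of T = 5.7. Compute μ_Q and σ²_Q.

μ_Q = 9, σ²_Q = 9

From T = -1.9Q: μ_T = a·μ_Q + b, so μ_Q = (μ_T − b)/a = (-17.1 − 0)/(-1.9) = 9.
σ²_T = 5.7² = 32.49.
σ²_T = a²·σ²_Q, so σ²_Q = 32.49/(-1.9)² = 9.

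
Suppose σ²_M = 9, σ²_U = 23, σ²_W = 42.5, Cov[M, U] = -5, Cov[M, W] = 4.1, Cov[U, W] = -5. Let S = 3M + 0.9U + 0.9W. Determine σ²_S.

σ²_S = a²·σ²_M + b²·σ²_U + c²·σ²_W + 2ab·Cov[M, U] + 2ac·Cov[M, W] + 2bc·Cov[U, W], with a = 3, b = 0.9, c = 0.9.
= 81 + 18.63 + 34.425 + (-27) + 22.14 + (-8.1)
= 121.095.

σ²_S = 121.095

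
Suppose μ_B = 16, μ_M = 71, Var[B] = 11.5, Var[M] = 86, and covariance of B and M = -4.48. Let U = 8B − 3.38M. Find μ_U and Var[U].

μ_U = 8·μ_B + (-3.38)·μ_M = 8·16 + (-3.38)·71 = -111.98.
Var[U] = a²·Var[B] + b²·Var[M] + 2ab·covariance of B and M with a = 8, b = -3.38.
= 8²·11.5 + (-3.38)²·86 + 2·8·(-3.38)·(-4.48)
= 736 + 982.4984 + 242.2784 = 1960.7768.

μ_U = -111.98, Var[U] = 1960.7768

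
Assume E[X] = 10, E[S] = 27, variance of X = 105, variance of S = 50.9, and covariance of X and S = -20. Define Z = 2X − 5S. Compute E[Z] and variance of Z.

E[Z] = 2·E[X] + (-5)·E[S] = 2·10 + (-5)·27 = -115.
variance of Z = a²·variance of X + b²·variance of S + 2ab·covariance of X and S with a = 2, b = -5.
= 2²·105 + (-5)²·50.9 + 2·2·(-5)·(-20)
= 420 + 1272.5 + 400 = 2092.5.

E[Z] = -115, variance of Z = 2092.5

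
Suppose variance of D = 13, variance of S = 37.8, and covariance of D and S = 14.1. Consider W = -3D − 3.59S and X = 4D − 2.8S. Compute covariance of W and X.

covariance of W and X = 139.9296

By bilinearity, covariance of W and X = ac·variance of D + bd·variance of S + (ad+bc)·covariance of D and S, with a=-3, b=-3.59, c=4, d=-2.8.
ac·variance of D = (-3)·4·13 = -156
bd·variance of S = (-3.59)·(-2.8)·37.8 = 379.9656
(ad+bc)·covariance of D and S = (-5.96)·14.1 = -84.036
covariance of W and X = -156 + 379.9656 + (-84.036) = 139.9296.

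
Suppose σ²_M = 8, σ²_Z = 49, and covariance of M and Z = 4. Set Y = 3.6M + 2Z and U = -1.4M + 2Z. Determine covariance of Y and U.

By bilinearity, covariance of Y and U = ac·σ²_M + bd·σ²_Z + (ad+bc)·covariance of M and Z, with a=3.6, b=2, c=-1.4, d=2.
ac·σ²_M = 3.6·(-1.4)·8 = -40.32
bd·σ²_Z = 2·2·49 = 196
(ad+bc)·covariance of M and Z = (4.4)·4 = 17.6
covariance of Y and U = -40.32 + 196 + 17.6 = 173.28.

covariance of Y and U = 173.28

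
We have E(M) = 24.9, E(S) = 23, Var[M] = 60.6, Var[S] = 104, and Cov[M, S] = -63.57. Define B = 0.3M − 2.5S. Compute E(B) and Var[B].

E(B) = 0.3·E(M) + (-2.5)·E(S) = 0.3·24.9 + (-2.5)·23 = -50.03.
Var[B] = a²·Var[M] + b²·Var[S] + 2ab·Cov[M, S] with a = 0.3, b = -2.5.
= 0.3²·60.6 + (-2.5)²·104 + 2·0.3·(-2.5)·(-63.57)
= 5.454 + 650 + 95.355 = 750.809.

E(B) = -50.03, Var[B] = 750.809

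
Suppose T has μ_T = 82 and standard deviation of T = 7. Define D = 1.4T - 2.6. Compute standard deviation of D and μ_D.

D = 1.4T - 2.6 is linear with a = 1.4, b = -2.6.
standard deviation of D = |a|·standard deviation of T = |1.4|·7 = 9.8.
μ_D = a·μ_T + b = 1.4·82 + (-2.6) = 112.2.

standard deviation of D = 9.8, μ_D = 112.2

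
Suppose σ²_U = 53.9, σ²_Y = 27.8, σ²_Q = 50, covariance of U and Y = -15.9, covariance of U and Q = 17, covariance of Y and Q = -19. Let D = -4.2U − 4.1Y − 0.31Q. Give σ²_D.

σ²_D = a²·σ²_U + b²·σ²_Y + c²·σ²_Q + 2ab·covariance of U and Y + 2ac·covariance of U and Q + 2bc·covariance of Y and Q, with a = -4.2, b = -4.1, c = -0.31.
= 950.796 + 467.318 + 4.805 + (-547.596) + 44.268 + (-48.298)
= 871.293.

σ²_D = 871.293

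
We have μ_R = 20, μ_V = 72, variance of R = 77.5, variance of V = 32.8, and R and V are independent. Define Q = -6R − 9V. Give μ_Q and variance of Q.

μ_Q = (-6)·μ_R + (-9)·μ_V = (-6)·20 + (-9)·72 = -768.
variance of Q = a²·variance of R + b²·variance of V + 2ab·Cov(R, V) with a = -6, b = -9.
Independence gives Cov(R, V) = 0.
= (-6)²·77.5 + (-9)²·32.8 + 2·(-6)·(-9)·0
= 2790 + 2656.8 + 0 = 5446.8.

μ_Q = -768, variance of Q = 5446.8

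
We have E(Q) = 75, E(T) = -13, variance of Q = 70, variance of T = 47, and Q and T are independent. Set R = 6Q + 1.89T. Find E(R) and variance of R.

E(R) = 6·E(Q) + 1.89·E(T) = 6·75 + 1.89·(-13) = 425.43.
variance of R = a²·variance of Q + b²·variance of T + 2ab·Cov(Q, T) with a = 6, b = 1.89.
Independence gives Cov(Q, T) = 0.
= 6²·70 + 1.89²·47 + 2·6·1.89·0
= 2520 + 167.8887 + 0 = 2687.8887.

E(R) = 425.43, variance of R = 2687.8887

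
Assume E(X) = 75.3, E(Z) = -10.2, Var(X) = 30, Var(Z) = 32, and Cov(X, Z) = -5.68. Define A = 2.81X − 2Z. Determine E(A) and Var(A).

E(A) = 231.993, Var(A) = 428.7262

E(A) = 2.81·E(X) + (-2)·E(Z) = 2.81·75.3 + (-2)·(-10.2) = 231.993.
Var(A) = a²·Var(X) + b²·Var(Z) + 2ab·Cov(X, Z) with a = 2.81, b = -2.
= 2.81²·30 + (-2)²·32 + 2·2.81·(-2)·(-5.68)
= 236.883 + 128 + 63.8432 = 428.7262.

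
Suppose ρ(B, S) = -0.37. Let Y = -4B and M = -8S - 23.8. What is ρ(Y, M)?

Linear rescalings preserve correlation up to sign; here the slopes -4 and -8 have the same sign, so ρ(Y, M) = ρ(B, S) = -0.37.

ρ(Y, M) = -0.37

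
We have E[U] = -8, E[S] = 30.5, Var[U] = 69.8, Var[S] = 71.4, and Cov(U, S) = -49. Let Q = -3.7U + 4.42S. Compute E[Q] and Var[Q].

E[Q] = (-3.7)·E[U] + 4.42·E[S] = (-3.7)·(-8) + 4.42·30.5 = 164.41.
Var[Q] = a²·Var[U] + b²·Var[S] + 2ab·Cov(U, S) with a = -3.7, b = 4.42.
= (-3.7)²·69.8 + 4.42²·71.4 + 2·(-3.7)·4.42·(-49)
= 955.562 + 1394.89896 + 1602.692 = 3953.15296.

E[Q] = 164.41, Var[Q] = 3953.15296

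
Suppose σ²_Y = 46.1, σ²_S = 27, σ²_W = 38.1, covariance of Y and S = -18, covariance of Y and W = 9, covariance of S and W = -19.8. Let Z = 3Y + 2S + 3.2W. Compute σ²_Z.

σ²_Z = 616.404

σ²_Z = a²·σ²_Y + b²·σ²_S + c²·σ²_W + 2ab·covariance of Y and S + 2ac·covariance of Y and W + 2bc·covariance of S and W, with a = 3, b = 2, c = 3.2.
= 414.9 + 108 + 390.144 + (-216) + 172.8 + (-253.44)
= 616.404.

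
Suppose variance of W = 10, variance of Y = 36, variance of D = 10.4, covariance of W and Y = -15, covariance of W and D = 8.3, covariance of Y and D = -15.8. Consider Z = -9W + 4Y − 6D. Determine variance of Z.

variance of Z = a²·variance of W + b²·variance of Y + c²·variance of D + 2ab·covariance of W and Y + 2ac·covariance of W and D + 2bc·covariance of Y and D, with a = -9, b = 4, c = -6.
= 810 + 576 + 374.4 + 1080 + 896.4 + 758.4
= 4495.2.

variance of Z = 4495.2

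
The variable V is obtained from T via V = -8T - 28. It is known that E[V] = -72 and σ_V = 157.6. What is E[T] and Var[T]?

E[T] = 5.5, Var[T] = 388.09

From V = -8T - 28: E[V] = a·E[T] + b, so E[T] = (E[V] − b)/a = (-72 − (-28))/(-8) = 5.5.
Var[V] = 157.6² = 24837.76.
Var[V] = a²·Var[T], so Var[T] = 24837.76/(-8)² = 388.09.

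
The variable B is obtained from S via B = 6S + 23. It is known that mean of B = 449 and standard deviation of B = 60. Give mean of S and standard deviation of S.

mean of S = 71, standard deviation of S = 10

From B = 6S + 23: mean of B = a·mean of S + b, so mean of S = (mean of B − b)/a = (449 − 23)/6 = 71.
standard deviation of B = |a|·standard deviation of S, so standard deviation of S = 60/|6| = 10.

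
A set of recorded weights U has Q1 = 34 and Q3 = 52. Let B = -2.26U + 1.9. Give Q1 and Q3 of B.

a = -2.26 < 0 reverses order: Q1(B) comes from Q3(U), Q3(B) from Q1(U).
Q1(B) = (-2.26)·52 + 1.9 = -115.62; Q3(B) = (-2.26)·34 + 1.9 = -74.94.

Q1(B) = -115.62, Q3(B) = -74.94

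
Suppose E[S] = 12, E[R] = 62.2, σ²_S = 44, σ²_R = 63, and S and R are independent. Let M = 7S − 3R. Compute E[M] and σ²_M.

E[M] = 7·E[S] + (-3)·E[R] = 7·12 + (-3)·62.2 = -102.6.
σ²_M = a²·σ²_S + b²·σ²_R + 2ab·Cov[S, R] with a = 7, b = -3.
Independence gives Cov[S, R] = 0.
= 7²·44 + (-3)²·63 + 2·7·(-3)·0
= 2156 + 567 + 0 = 2723.

E[M] = -102.6, σ²_M = 2723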